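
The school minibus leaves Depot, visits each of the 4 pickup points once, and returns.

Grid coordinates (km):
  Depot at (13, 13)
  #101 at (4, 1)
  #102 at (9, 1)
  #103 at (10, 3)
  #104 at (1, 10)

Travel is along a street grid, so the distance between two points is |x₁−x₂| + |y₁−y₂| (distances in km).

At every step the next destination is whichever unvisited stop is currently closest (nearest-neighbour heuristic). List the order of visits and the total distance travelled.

From Depot: distances to unvisited — #103=13, #104=15, #102=16, #101=21. Nearest is #103 (13).
From #103: distances to unvisited — #102=3, #101=8, #104=16. Nearest is #102 (3).
From #102: distances to unvisited — #101=5, #104=17. Nearest is #101 (5).
From #101: distances to unvisited — #104=12. Nearest is #104 (12).
Return #104→Depot: 15.
Total = 13 + 3 + 5 + 12 + 15 = 48.

Nearest-neighbour total = 48 km; route Depot → #103 → #102 → #101 → #104 → Depot.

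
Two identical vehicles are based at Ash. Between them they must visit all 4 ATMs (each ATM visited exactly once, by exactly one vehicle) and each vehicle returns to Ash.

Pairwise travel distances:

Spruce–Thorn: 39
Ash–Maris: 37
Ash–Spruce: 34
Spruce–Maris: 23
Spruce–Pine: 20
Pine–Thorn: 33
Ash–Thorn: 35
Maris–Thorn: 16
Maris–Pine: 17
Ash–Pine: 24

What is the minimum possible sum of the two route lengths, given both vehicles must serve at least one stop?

Check every non-empty split of the stops between the two vehicles; for each half take its own optimal tour:
  {Spruce} + {Maris, Pine, Thorn}: 68 + 92 = 160
  {Maris} + {Spruce, Pine, Thorn}: 74 + 118 = 192
  {Spruce, Maris} + {Pine, Thorn}: 94 + 92 = 186
  {Pine} + {Spruce, Maris, Thorn}: 48 + 108 = 156
  {Spruce, Pine} + {Maris, Thorn}: 78 + 88 = 166
  {Maris, Pine} + {Spruce, Thorn}: 78 + 108 = 186
  … (7 splits in total)
Best: vehicle 1 Ash → Pine → Ash = 48; vehicle 2 Ash → Spruce → Maris → Thorn → Ash = 108; combined 156.

Minimum combined distance: 156.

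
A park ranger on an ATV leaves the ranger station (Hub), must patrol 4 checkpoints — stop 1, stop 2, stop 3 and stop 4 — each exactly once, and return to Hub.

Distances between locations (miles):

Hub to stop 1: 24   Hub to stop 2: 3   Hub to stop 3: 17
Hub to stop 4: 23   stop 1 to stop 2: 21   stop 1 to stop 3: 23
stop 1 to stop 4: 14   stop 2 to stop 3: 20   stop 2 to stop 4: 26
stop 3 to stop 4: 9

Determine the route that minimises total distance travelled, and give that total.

There are 12 distinct closed tours to check (reversals are equivalent).
Hub-stop 1-stop 2-stop 3-stop 4-Hub: 24+21+20+9+23 = 97
Hub-stop 1-stop 2-stop 4-stop 3-Hub: 24+21+26+9+17 = 97
Hub-stop 1-stop 3-stop 2-stop 4-Hub: 24+23+20+26+23 = 116
Hub-stop 1-stop 3-stop 4-stop 2-Hub: 24+23+9+26+3 = 85
Hub-stop 1-stop 4-stop 2-stop 3-Hub: 24+14+26+20+17 = 101
Hub-stop 1-stop 4-stop 3-stop 2-Hub: 24+14+9+20+3 = 70
Hub-stop 2-stop 1-stop 3-stop 4-Hub: 3+21+23+9+23 = 79
Hub-stop 2-stop 1-stop 4-stop 3-Hub: 3+21+14+9+17 = 64
Hub-stop 2-stop 3-stop 1-stop 4-Hub: 3+20+23+14+23 = 83
Hub-stop 2-stop 4-stop 1-stop 3-Hub: 3+26+14+23+17 = 83
Hub-stop 3-stop 1-stop 2-stop 4-Hub: 17+23+21+26+23 = 110
Hub-stop 3-stop 2-stop 1-stop 4-Hub: 17+20+21+14+23 = 95
The minimum is 64.
One optimal route: Hub → stop 2 → stop 1 → stop 4 → stop 3 → Hub (or its reverse).

64 miles — the shortest possible round trip.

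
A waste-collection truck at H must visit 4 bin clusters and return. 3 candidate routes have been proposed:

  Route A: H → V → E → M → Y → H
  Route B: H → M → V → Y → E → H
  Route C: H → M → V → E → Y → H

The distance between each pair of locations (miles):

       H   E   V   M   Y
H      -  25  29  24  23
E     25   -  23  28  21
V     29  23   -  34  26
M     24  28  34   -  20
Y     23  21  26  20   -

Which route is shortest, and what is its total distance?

123 miles — Route A is the shortest.

Route A: 29 + 23 + 28 + 20 + 23 = 123
Route B: 24 + 34 + 26 + 21 + 25 = 130
Route C: 24 + 34 + 23 + 21 + 23 = 125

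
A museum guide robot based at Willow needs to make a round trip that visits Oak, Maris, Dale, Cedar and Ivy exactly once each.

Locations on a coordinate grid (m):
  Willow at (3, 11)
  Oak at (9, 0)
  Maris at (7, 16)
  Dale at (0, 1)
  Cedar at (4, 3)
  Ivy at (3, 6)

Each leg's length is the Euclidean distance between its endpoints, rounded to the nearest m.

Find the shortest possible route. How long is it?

Willow→Oak→Maris→Dale→Cedar→Ivy→Willow: 13+16+17+4+3+5 = 58
Willow→Oak→Maris→Dale→Ivy→Cedar→Willow: 13+16+17+6+3+8 = 63
Willow→Oak→Maris→Cedar→Dale→Ivy→Willow: 13+16+13+4+6+5 = 57
Willow→Oak→Maris→Cedar→Ivy→Dale→Willow: 13+16+13+3+6+10 = 61
Willow→Oak→Maris→Ivy→Dale→Cedar→Willow: 13+16+11+6+4+8 = 58
Willow→Oak→Maris→Ivy→Cedar→Dale→Willow: 13+16+11+3+4+10 = 57
Willow→Oak→Dale→Maris→Cedar→Ivy→Willow: 13+9+17+13+3+5 = 60
Willow→Oak→Dale→Maris→Ivy→Cedar→Willow: 13+9+17+11+3+8 = 61
Willow→Oak→Dale→Cedar→Maris→Ivy→Willow: 13+9+4+13+11+5 = 55
Willow→Oak→Dale→Cedar→Ivy→Maris→Willow: 13+9+4+3+11+6 = 46
Willow→Oak→Dale→Ivy→Maris→Cedar→Willow: 13+9+6+11+13+8 = 60
Willow→Oak→Dale→Ivy→Cedar→Maris→Willow: 13+9+6+3+13+6 = 50
Willow→Oak→Cedar→Maris→Dale→Ivy→Willow: 13+6+13+17+6+5 = 60
Willow→Oak→Cedar→Maris→Ivy→Dale→Willow: 13+6+13+11+6+10 = 59
… (46 more)
Willow→Maris→Oak→Dale→Cedar→Ivy→Willow: 6+16+9+4+3+5 = 43  ← best
The minimum is 43.
One optimal route: Willow → Maris → Oak → Dale → Cedar → Ivy → Willow (or its reverse).

Shortest round trip = 43 m.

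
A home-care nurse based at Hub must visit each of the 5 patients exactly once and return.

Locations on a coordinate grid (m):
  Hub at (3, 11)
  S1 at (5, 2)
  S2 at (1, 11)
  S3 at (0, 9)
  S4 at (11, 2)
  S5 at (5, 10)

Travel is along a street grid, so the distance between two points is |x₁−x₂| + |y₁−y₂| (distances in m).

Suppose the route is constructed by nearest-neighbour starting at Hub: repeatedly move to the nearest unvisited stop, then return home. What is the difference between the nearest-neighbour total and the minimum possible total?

Hub: S2=2, S5=3, S3=5, S1=11, S4=17 ⇒ S2
S2: S3=3, S5=5, S1=13, S4=19 ⇒ S3
S3: S5=6, S1=12, S4=18 ⇒ S5
S5: S1=8, S4=14 ⇒ S1
S1: S4=6 ⇒ S4
NN route Hub → S2 → S3 → S5 → S1 → S4 → Hub costs 42.
Optimal: Hub → S2 → S3 → S1 → S4 → S5 → Hub costs 40 (by enumerating all 60 distinct tours).
Excess = 42 − 40 = 2.

Excess over optimum: 2 m.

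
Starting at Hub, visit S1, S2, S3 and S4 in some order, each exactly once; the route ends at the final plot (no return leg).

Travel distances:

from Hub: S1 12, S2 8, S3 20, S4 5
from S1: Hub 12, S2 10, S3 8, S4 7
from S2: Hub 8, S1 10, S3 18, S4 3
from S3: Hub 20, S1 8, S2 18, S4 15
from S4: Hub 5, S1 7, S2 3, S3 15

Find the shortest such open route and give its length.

There are 4! = 24 possible orderings.
Hub → S1 → S2 → S3 → S4: 12+10+18+15 = 55
Hub → S1 → S2 → S4 → S3: 12+10+3+15 = 40
Hub → S1 → S3 → S2 → S4: 12+8+18+3 = 41
Hub → S1 → S3 → S4 → S2: 12+8+15+3 = 38
Hub → S1 → S4 → S2 → S3: 12+7+3+18 = 40
Hub → S1 → S4 → S3 → S2: 12+7+15+18 = 52
Hub → S2 → S1 → S3 → S4: 8+10+8+15 = 41
Hub → S2 → S1 → S4 → S3: 8+10+7+15 = 40
Hub → S2 → S3 → S1 → S4: 8+18+8+7 = 41
Hub → S2 → S3 → S4 → S1: 8+18+15+7 = 48
Hub → S2 → S4 → S1 → S3: 8+3+7+8 = 26
Hub → S2 → S4 → S3 → S1: 8+3+15+8 = 34
Hub → S3 → S1 → S2 → S4: 20+8+10+3 = 41
Hub → S3 → S1 → S4 → S2: 20+8+7+3 = 38
… (10 more)
The minimum is 26.
One shortest path: Hub → S2 → S4 → S1 → S3.

Shortest open route: 26.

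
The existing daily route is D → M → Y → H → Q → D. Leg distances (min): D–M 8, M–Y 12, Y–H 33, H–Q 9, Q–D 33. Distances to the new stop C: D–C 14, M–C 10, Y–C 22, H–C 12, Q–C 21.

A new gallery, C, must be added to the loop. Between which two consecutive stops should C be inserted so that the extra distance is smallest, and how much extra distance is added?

Insertion cost between consecutive stops i–j is d(i,C) + d(C,j) − d(i,j):
  between D and M: 14 + 10 − 8 = 16
  between M and Y: 10 + 22 − 12 = 20
  between Y and H: 22 + 12 − 33 = 1
  between H and Q: 12 + 21 − 9 = 24
  between Q and D: 21 + 14 − 33 = 2
Cheapest insertion is between Y and H, adding 1.
New total = 95 + 1 = 96.

+1 min — insert C between Y and H.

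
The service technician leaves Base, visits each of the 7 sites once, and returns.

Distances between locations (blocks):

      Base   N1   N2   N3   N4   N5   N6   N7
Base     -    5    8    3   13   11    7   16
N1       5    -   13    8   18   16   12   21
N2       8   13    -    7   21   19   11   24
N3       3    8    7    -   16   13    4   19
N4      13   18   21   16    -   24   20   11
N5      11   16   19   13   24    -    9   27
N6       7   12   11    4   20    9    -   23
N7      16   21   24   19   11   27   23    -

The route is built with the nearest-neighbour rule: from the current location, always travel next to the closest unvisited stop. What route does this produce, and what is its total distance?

Nearest-neighbour total = 93 blocks; route Base → N3 → N6 → N5 → N1 → N2 → N4 → N7 → Base.

Base → [N3:3 / N1:5 / N6:7 / N2:8 / N5:11 / N4:13 / N7:16] → N3 (3)
N3 → [N6:4 / N2:7 / N1:8 / N5:13 / N4:16 / N7:19] → N6 (4)
N6 → [N5:9 / N2:11 / N1:12 / N4:20 / N7:23] → N5 (9)
N5 → [N1:16 / N2:19 / N4:24 / N7:27] → N1 (16)
N1 → [N2:13 / N4:18 / N7:21] → N2 (13)
N2 → [N4:21 / N7:24] → N4 (21)
N4 → [N7:11] → N7 (11)
Return N7→Base: 16.
Total = 3 + 4 + 9 + 16 + 13 + 21 + 11 + 16 = 93.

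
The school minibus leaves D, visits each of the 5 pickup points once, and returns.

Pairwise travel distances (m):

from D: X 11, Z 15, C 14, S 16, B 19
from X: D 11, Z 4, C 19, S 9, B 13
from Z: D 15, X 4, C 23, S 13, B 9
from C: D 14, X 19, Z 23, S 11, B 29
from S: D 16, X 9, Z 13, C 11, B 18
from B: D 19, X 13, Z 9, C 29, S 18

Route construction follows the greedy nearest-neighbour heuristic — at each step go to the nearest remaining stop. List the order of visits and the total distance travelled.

D → [X:11 / C:14 / Z:15 / S:16 / B:19] → X (11)
X → [Z:4 / S:9 / B:13 / C:19] → Z (4)
Z → [B:9 / S:13 / C:23] → B (9)
B → [S:18 / C:29] → S (18)
S → [C:11] → C (11)
Return C→D: 14.
Total = 11 + 4 + 9 + 18 + 11 + 14 = 67.

67 m along D → X → Z → B → S → C → D.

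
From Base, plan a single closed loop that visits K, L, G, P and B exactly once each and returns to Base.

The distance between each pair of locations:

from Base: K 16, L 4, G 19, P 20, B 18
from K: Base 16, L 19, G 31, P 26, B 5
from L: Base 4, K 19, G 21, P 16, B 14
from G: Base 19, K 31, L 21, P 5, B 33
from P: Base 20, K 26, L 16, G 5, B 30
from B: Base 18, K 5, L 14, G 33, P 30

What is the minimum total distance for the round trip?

Minimum total distance: 73.

There are 60 distinct closed tours to check (reversals are equivalent).
Base-K-L-G-P-B-Base: 16+19+21+5+30+18 = 109
Base-K-L-G-B-P-Base: 16+19+21+33+30+20 = 139
Base-K-L-P-G-B-Base: 16+19+16+5+33+18 = 107
Base-K-L-P-B-G-Base: 16+19+16+30+33+19 = 133
Base-K-L-B-G-P-Base: 16+19+14+33+5+20 = 107
Base-K-L-B-P-G-Base: 16+19+14+30+5+19 = 103
Base-K-G-L-P-B-Base: 16+31+21+16+30+18 = 132
Base-K-G-L-B-P-Base: 16+31+21+14+30+20 = 132
Base-K-G-P-L-B-Base: 16+31+5+16+14+18 = 100
Base-K-G-P-B-L-Base: 16+31+5+30+14+4 = 100
Base-K-G-B-L-P-Base: 16+31+33+14+16+20 = 130
Base-K-G-B-P-L-Base: 16+31+33+30+16+4 = 130
Base-K-P-L-G-B-Base: 16+26+16+21+33+18 = 130
Base-K-P-L-B-G-Base: 16+26+16+14+33+19 = 124
… (46 more)
Base-L-B-K-P-G-Base: 4+14+5+26+5+19 = 73  ← best
The minimum is 73.
One optimal route: Base → L → B → K → P → G → Base (or its reverse).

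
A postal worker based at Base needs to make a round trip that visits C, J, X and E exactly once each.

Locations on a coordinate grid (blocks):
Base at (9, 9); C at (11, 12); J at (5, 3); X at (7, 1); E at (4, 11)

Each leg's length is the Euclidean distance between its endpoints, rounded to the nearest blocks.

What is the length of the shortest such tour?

Base - C - J - X - E - Base: 4+11+3+10+5 = 33
Base - C - J - E - X - Base: 4+11+8+10+8 = 41
Base - C - X - J - E - Base: 4+12+3+8+5 = 32
Base - C - X - E - J - Base: 4+12+10+8+7 = 41
Base - C - E - J - X - Base: 4+7+8+3+8 = 30
Base - C - E - X - J - Base: 4+7+10+3+7 = 31
Base - J - C - X - E - Base: 7+11+12+10+5 = 45
Base - J - C - E - X - Base: 7+11+7+10+8 = 43
Base - J - X - C - E - Base: 7+3+12+7+5 = 34
Base - J - E - C - X - Base: 7+8+7+12+8 = 42
Base - X - C - J - E - Base: 8+12+11+8+5 = 44
Base - X - J - C - E - Base: 8+3+11+7+5 = 34
The minimum is 30.
One optimal route: Base → C → E → J → X → Base (or its reverse).

30 blocks — the shortest possible round trip.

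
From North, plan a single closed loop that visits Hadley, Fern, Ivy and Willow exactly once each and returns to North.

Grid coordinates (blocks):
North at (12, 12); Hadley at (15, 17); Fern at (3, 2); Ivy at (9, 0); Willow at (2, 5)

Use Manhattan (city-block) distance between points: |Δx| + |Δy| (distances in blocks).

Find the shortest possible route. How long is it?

Shortest round trip = 60 blocks.

North - Hadley - Fern - Ivy - Willow - North: 8+27+8+12+17 = 72
North - Hadley - Fern - Willow - Ivy - North: 8+27+4+12+15 = 66
North - Hadley - Ivy - Fern - Willow - North: 8+23+8+4+17 = 60
North - Hadley - Ivy - Willow - Fern - North: 8+23+12+4+19 = 66
North - Hadley - Willow - Fern - Ivy - North: 8+25+4+8+15 = 60
North - Hadley - Willow - Ivy - Fern - North: 8+25+12+8+19 = 72
North - Fern - Hadley - Ivy - Willow - North: 19+27+23+12+17 = 98
North - Fern - Hadley - Willow - Ivy - North: 19+27+25+12+15 = 98
North - Fern - Ivy - Hadley - Willow - North: 19+8+23+25+17 = 92
North - Fern - Willow - Hadley - Ivy - North: 19+4+25+23+15 = 86
North - Ivy - Hadley - Fern - Willow - North: 15+23+27+4+17 = 86
North - Ivy - Fern - Hadley - Willow - North: 15+8+27+25+17 = 92
The minimum is 60.
One optimal route: North → Hadley → Ivy → Fern → Willow → North (or its reverse).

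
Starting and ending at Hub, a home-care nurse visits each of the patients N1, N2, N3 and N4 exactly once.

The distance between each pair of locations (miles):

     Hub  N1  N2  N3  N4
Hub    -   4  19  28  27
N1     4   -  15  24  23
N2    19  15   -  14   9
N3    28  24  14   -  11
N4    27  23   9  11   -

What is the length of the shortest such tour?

There are 12 distinct closed tours to check (reversals are equivalent).
Hub-N1-N2-N3-N4-Hub: 4+15+14+11+27 = 71
Hub-N1-N2-N4-N3-Hub: 4+15+9+11+28 = 67
Hub-N1-N3-N2-N4-Hub: 4+24+14+9+27 = 78
Hub-N1-N3-N4-N2-Hub: 4+24+11+9+19 = 67
Hub-N1-N4-N2-N3-Hub: 4+23+9+14+28 = 78
Hub-N1-N4-N3-N2-Hub: 4+23+11+14+19 = 71
Hub-N2-N1-N3-N4-Hub: 19+15+24+11+27 = 96
Hub-N2-N1-N4-N3-Hub: 19+15+23+11+28 = 96
Hub-N2-N3-N1-N4-Hub: 19+14+24+23+27 = 107
Hub-N2-N4-N1-N3-Hub: 19+9+23+24+28 = 103
Hub-N3-N1-N2-N4-Hub: 28+24+15+9+27 = 103
Hub-N3-N2-N1-N4-Hub: 28+14+15+23+27 = 107
The minimum is 67.
One optimal route: Hub → N1 → N2 → N4 → N3 → Hub (or its reverse).

Shortest round trip = 67 miles.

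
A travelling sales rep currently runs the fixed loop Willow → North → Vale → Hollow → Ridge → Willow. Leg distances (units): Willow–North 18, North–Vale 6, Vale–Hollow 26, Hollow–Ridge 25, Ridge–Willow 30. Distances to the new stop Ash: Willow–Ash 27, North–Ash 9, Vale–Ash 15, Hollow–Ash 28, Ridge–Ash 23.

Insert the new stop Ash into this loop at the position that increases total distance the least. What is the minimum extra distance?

+17 — insert Ash between Vale and Hollow.

Insertion cost between consecutive stops i–j is d(i,Ash) + d(Ash,j) − d(i,j):
  between Willow and North: 27 + 9 − 18 = 18
  between North and Vale: 9 + 15 − 6 = 18
  between Vale and Hollow: 15 + 28 − 26 = 17
  between Hollow and Ridge: 28 + 23 − 25 = 26
  between Ridge and Willow: 23 + 27 − 30 = 20
Cheapest insertion is between Vale and Hollow, adding 17.
New total = 105 + 17 = 122.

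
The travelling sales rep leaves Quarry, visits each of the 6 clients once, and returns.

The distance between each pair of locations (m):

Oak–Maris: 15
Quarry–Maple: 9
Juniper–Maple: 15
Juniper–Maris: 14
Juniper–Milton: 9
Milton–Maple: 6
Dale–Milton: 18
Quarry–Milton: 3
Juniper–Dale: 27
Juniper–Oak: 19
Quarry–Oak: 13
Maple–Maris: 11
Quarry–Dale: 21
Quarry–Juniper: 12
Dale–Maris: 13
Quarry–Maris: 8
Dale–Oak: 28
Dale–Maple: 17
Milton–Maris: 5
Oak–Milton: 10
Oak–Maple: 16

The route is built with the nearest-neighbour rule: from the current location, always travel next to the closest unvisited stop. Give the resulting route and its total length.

102 m along Quarry → Milton → Maris → Maple → Juniper → Oak → Dale → Quarry.

Quarry → [Milton:3 / Maris:8 / Maple:9 / Juniper:12 / Oak:13 / Dale:21] → Milton (3)
Milton → [Maris:5 / Maple:6 / Juniper:9 / Oak:10 / Dale:18] → Maris (5)
Maris → [Maple:11 / Dale:13 / Juniper:14 / Oak:15] → Maple (11)
Maple → [Juniper:15 / Oak:16 / Dale:17] → Juniper (15)
Juniper → [Oak:19 / Dale:27] → Oak (19)
Oak → [Dale:28] → Dale (28)
Return Dale→Quarry: 21.
Total = 3 + 5 + 11 + 15 + 19 + 28 + 21 = 102.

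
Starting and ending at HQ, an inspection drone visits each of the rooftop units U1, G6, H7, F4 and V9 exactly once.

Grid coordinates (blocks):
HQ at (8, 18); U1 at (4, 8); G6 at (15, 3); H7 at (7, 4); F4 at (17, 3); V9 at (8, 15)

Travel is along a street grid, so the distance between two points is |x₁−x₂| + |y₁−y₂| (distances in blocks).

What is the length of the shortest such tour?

With 5 stops there are 5!/2 = 60 distinct round trips (a route and its reverse cost the same).
HQ - U1 - G6 - H7 - F4 - V9 - HQ: 14+16+9+11+21+3 = 74
HQ - U1 - G6 - H7 - V9 - F4 - HQ: 14+16+9+12+21+24 = 96
HQ - U1 - G6 - F4 - H7 - V9 - HQ: 14+16+2+11+12+3 = 58
HQ - U1 - G6 - F4 - V9 - H7 - HQ: 14+16+2+21+12+15 = 80
HQ - U1 - G6 - V9 - H7 - F4 - HQ: 14+16+19+12+11+24 = 96
HQ - U1 - G6 - V9 - F4 - H7 - HQ: 14+16+19+21+11+15 = 96
HQ - U1 - H7 - G6 - F4 - V9 - HQ: 14+7+9+2+21+3 = 56
HQ - U1 - H7 - G6 - V9 - F4 - HQ: 14+7+9+19+21+24 = 94
HQ - U1 - H7 - F4 - G6 - V9 - HQ: 14+7+11+2+19+3 = 56
HQ - U1 - H7 - F4 - V9 - G6 - HQ: 14+7+11+21+19+22 = 94
HQ - U1 - H7 - V9 - G6 - F4 - HQ: 14+7+12+19+2+24 = 78
HQ - U1 - H7 - V9 - F4 - G6 - HQ: 14+7+12+21+2+22 = 78
HQ - U1 - F4 - G6 - H7 - V9 - HQ: 14+18+2+9+12+3 = 58
HQ - U1 - F4 - G6 - V9 - H7 - HQ: 14+18+2+19+12+15 = 80
… (46 more)
The minimum is 56.
One optimal route: HQ → U1 → H7 → G6 → F4 → V9 → HQ (or its reverse).

Minimum total distance: 56 blocks.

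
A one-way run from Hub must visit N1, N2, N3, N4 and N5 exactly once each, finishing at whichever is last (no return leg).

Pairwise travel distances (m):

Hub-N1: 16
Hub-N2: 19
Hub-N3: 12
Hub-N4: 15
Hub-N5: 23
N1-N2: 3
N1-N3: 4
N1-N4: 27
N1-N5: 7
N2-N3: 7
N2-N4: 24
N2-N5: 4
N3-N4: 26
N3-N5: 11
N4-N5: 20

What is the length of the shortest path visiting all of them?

There are 5! = 120 possible orderings.
Hub → N1 → N2 → N3 → N4 → N5: 16+3+7+26+20 = 72
Hub → N1 → N2 → N3 → N5 → N4: 16+3+7+11+20 = 57
Hub → N1 → N2 → N4 → N3 → N5: 16+3+24+26+11 = 80
Hub → N1 → N2 → N4 → N5 → N3: 16+3+24+20+11 = 74
Hub → N1 → N2 → N5 → N3 → N4: 16+3+4+11+26 = 60
Hub → N1 → N2 → N5 → N4 → N3: 16+3+4+20+26 = 69
Hub → N1 → N3 → N2 → N4 → N5: 16+4+7+24+20 = 71
Hub → N1 → N3 → N2 → N5 → N4: 16+4+7+4+20 = 51
Hub → N1 → N3 → N4 → N2 → N5: 16+4+26+24+4 = 74
Hub → N1 → N3 → N4 → N5 → N2: 16+4+26+20+4 = 70
Hub → N1 → N3 → N5 → N2 → N4: 16+4+11+4+24 = 59
Hub → N1 → N3 → N5 → N4 → N2: 16+4+11+20+24 = 75
Hub → N1 → N4 → N2 → N3 → N5: 16+27+24+7+11 = 85
Hub → N1 → N4 → N2 → N5 → N3: 16+27+24+4+11 = 82
… (106 more)
Hub → N3 → N1 → N2 → N5 → N4: 12+4+3+4+20 = 43  ← best
The minimum is 43.
One shortest path: Hub → N3 → N1 → N2 → N5 → N4.

43 m — the minimum one-way total.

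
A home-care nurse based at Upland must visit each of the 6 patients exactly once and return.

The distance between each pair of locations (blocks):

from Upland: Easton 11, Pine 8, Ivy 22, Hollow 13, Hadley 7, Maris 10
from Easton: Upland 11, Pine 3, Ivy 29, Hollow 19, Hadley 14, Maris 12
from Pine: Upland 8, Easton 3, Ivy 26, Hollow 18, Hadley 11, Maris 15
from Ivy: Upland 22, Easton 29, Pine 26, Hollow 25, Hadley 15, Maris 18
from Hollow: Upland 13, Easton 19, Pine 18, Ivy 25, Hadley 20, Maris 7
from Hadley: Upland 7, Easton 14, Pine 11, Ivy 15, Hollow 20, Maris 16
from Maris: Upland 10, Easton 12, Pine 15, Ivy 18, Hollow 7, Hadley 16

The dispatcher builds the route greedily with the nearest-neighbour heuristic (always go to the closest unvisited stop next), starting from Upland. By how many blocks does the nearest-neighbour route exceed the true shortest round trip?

10 blocks longer than the optimal tour.

From Upland: Hadley=7, Pine=8, Maris=10, Easton=11, Hollow=13, Ivy=22 → choose Hadley (7).
From Hadley: Pine=11, Easton=14, Ivy=15, Maris=16, Hollow=20 → choose Pine (11).
From Pine: Easton=3, Maris=15, Hollow=18, Ivy=26 → choose Easton (3).
From Easton: Maris=12, Hollow=19, Ivy=29 → choose Maris (12).
From Maris: Hollow=7, Ivy=18 → choose Hollow (7).
From Hollow: Ivy=25 → choose Ivy (25).
NN route Upland → Hadley → Pine → Easton → Maris → Hollow → Ivy → Upland costs 87.
Optimal: Upland → Pine → Easton → Hollow → Maris → Ivy → Hadley → Upland costs 77 (by enumerating all 360 distinct tours).
Excess = 87 − 77 = 10.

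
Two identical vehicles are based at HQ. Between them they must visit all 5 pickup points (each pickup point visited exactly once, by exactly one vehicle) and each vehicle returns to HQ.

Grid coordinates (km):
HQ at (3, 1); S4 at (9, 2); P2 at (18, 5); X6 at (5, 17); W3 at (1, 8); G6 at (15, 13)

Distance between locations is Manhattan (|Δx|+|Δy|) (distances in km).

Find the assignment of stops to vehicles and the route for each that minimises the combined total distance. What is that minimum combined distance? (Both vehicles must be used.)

Minimum combined distance: 80 km.

Try each way of splitting the stops between the two vehicles (each non-empty) and, for each split, find the best tour for each vehicle:
  {S4} + {P2, X6, W3, G6}: 14 + 66 = 80
  {P2} + {S4, X6, W3, G6}: 38 + 60 = 98
  {S4, P2} + {X6, W3, G6}: 38 + 60 = 98
  {X6} + {S4, P2, W3, G6}: 36 + 58 = 94
  {S4, X6} + {P2, W3, G6}: 44 + 58 = 102
  {P2, X6} + {S4, W3, G6}: 62 + 52 = 114
  … (15 splits in total)
Best: vehicle 1 HQ → S4 → HQ = 14; vehicle 2 HQ → P2 → G6 → X6 → W3 → HQ = 66; combined 80.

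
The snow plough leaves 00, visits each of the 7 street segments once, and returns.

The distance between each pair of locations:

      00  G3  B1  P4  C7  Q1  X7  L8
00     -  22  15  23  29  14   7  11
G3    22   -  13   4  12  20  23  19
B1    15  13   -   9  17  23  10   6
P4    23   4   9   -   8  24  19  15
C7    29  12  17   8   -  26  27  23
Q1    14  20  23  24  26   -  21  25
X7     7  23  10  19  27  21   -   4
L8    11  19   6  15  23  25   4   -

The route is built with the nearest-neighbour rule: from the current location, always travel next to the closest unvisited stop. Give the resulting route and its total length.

82 along 00 → X7 → L8 → B1 → P4 → G3 → C7 → Q1 → 00.

At 00 the remaining stops are X7 7, L8 11, Q1 14, B1 15, G3 22, P4 23, C7 29; go to X7.
At X7 the remaining stops are L8 4, B1 10, P4 19, Q1 21, G3 23, C7 27; go to L8.
At L8 the remaining stops are B1 6, P4 15, G3 19, C7 23, Q1 25; go to B1.
At B1 the remaining stops are P4 9, G3 13, C7 17, Q1 23; go to P4.
At P4 the remaining stops are G3 4, C7 8, Q1 24; go to G3.
At G3 the remaining stops are C7 12, Q1 20; go to C7.
At C7 the remaining stops are Q1 26; go to Q1.
Return Q1→00: 14.
Total = 7 + 4 + 6 + 9 + 4 + 12 + 26 + 14 = 82.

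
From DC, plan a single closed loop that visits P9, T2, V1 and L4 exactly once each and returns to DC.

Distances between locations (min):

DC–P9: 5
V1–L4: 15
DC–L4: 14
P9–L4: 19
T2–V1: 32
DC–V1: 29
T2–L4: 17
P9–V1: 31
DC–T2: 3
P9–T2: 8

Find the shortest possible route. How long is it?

DC → P9 → T2 → V1 → L4 → DC: 5+8+32+15+14 = 74
DC → P9 → T2 → L4 → V1 → DC: 5+8+17+15+29 = 74
DC → P9 → V1 → T2 → L4 → DC: 5+31+32+17+14 = 99
DC → P9 → V1 → L4 → T2 → DC: 5+31+15+17+3 = 71
DC → P9 → L4 → T2 → V1 → DC: 5+19+17+32+29 = 102
DC → P9 → L4 → V1 → T2 → DC: 5+19+15+32+3 = 74
DC → T2 → P9 → V1 → L4 → DC: 3+8+31+15+14 = 71
DC → T2 → P9 → L4 → V1 → DC: 3+8+19+15+29 = 74
DC → T2 → V1 → P9 → L4 → DC: 3+32+31+19+14 = 99
DC → T2 → L4 → P9 → V1 → DC: 3+17+19+31+29 = 99
DC → V1 → P9 → T2 → L4 → DC: 29+31+8+17+14 = 99
DC → V1 → T2 → P9 → L4 → DC: 29+32+8+19+14 = 102
The minimum is 71.
One optimal route: DC → P9 → V1 → L4 → T2 → DC (or its reverse).

Shortest round trip = 71 min.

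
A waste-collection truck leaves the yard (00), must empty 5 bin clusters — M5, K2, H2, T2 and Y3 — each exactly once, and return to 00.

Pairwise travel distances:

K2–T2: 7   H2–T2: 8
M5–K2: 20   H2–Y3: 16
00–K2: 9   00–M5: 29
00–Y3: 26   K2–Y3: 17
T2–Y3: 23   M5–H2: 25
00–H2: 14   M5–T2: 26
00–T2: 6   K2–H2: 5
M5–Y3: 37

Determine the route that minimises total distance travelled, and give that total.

96 — the shortest possible round trip.

00 - M5 - K2 - H2 - T2 - Y3 - 00: 29+20+5+8+23+26 = 111
00 - M5 - K2 - H2 - Y3 - T2 - 00: 29+20+5+16+23+6 = 99
00 - M5 - K2 - T2 - H2 - Y3 - 00: 29+20+7+8+16+26 = 106
00 - M5 - K2 - T2 - Y3 - H2 - 00: 29+20+7+23+16+14 = 109
00 - M5 - K2 - Y3 - H2 - T2 - 00: 29+20+17+16+8+6 = 96
00 - M5 - K2 - Y3 - T2 - H2 - 00: 29+20+17+23+8+14 = 111
00 - M5 - H2 - K2 - T2 - Y3 - 00: 29+25+5+7+23+26 = 115
00 - M5 - H2 - K2 - Y3 - T2 - 00: 29+25+5+17+23+6 = 105
00 - M5 - H2 - T2 - K2 - Y3 - 00: 29+25+8+7+17+26 = 112
00 - M5 - H2 - T2 - Y3 - K2 - 00: 29+25+8+23+17+9 = 111
00 - M5 - H2 - Y3 - K2 - T2 - 00: 29+25+16+17+7+6 = 100
00 - M5 - H2 - Y3 - T2 - K2 - 00: 29+25+16+23+7+9 = 109
00 - M5 - T2 - K2 - H2 - Y3 - 00: 29+26+7+5+16+26 = 109
00 - M5 - T2 - K2 - Y3 - H2 - 00: 29+26+7+17+16+14 = 109
… (46 more)
The minimum is 96.
One optimal route: 00 → M5 → K2 → Y3 → H2 → T2 → 00 (or its reverse).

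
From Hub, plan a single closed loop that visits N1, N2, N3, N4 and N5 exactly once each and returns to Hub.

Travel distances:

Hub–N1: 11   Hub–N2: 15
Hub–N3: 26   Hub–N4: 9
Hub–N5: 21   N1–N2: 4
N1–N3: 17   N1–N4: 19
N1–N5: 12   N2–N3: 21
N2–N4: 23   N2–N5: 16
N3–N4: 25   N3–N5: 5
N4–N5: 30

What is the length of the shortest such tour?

Shortest round trip = 70.

There are 60 distinct closed tours to check (reversals are equivalent).
Hub→N1→N2→N3→N4→N5→Hub: 11+4+21+25+30+21 = 112
Hub→N1→N2→N3→N5→N4→Hub: 11+4+21+5+30+9 = 80
Hub→N1→N2→N4→N3→N5→Hub: 11+4+23+25+5+21 = 89
Hub→N1→N2→N4→N5→N3→Hub: 11+4+23+30+5+26 = 99
Hub→N1→N2→N5→N3→N4→Hub: 11+4+16+5+25+9 = 70
Hub→N1→N2→N5→N4→N3→Hub: 11+4+16+30+25+26 = 112
Hub→N1→N3→N2→N4→N5→Hub: 11+17+21+23+30+21 = 123
Hub→N1→N3→N2→N5→N4→Hub: 11+17+21+16+30+9 = 104
Hub→N1→N3→N4→N2→N5→Hub: 11+17+25+23+16+21 = 113
Hub→N1→N3→N4→N5→N2→Hub: 11+17+25+30+16+15 = 114
Hub→N1→N3→N5→N2→N4→Hub: 11+17+5+16+23+9 = 81
Hub→N1→N3→N5→N4→N2→Hub: 11+17+5+30+23+15 = 101
Hub→N1→N4→N2→N3→N5→Hub: 11+19+23+21+5+21 = 100
Hub→N1→N4→N2→N5→N3→Hub: 11+19+23+16+5+26 = 100
… (46 more)
The minimum is 70.
One optimal route: Hub → N1 → N2 → N5 → N3 → N4 → Hub (or its reverse).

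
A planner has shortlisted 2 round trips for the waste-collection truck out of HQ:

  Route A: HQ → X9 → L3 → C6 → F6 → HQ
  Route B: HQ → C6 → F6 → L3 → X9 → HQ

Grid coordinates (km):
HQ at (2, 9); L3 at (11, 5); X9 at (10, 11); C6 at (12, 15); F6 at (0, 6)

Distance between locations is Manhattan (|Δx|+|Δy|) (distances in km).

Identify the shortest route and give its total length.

54 km — Route A is the shortest.

Route A: 10 + 7 + 11 + 21 + 5 = 54
Route B: 16 + 21 + 12 + 7 + 10 = 66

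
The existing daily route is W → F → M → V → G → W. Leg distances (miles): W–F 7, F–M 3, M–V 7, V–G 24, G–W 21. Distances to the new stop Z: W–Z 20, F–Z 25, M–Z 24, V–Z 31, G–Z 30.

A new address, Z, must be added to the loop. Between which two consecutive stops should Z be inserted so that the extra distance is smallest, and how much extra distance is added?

+29 miles — insert Z between G and W.

Insertion cost between consecutive stops i–j is d(i,Z) + d(Z,j) − d(i,j):
  between W and F: 20 + 25 − 7 = 38
  between F and M: 25 + 24 − 3 = 46
  between M and V: 24 + 31 − 7 = 48
  between V and G: 31 + 30 − 24 = 37
  between G and W: 30 + 20 − 21 = 29
Cheapest insertion is between G and W, adding 29.
New total = 62 + 29 = 91.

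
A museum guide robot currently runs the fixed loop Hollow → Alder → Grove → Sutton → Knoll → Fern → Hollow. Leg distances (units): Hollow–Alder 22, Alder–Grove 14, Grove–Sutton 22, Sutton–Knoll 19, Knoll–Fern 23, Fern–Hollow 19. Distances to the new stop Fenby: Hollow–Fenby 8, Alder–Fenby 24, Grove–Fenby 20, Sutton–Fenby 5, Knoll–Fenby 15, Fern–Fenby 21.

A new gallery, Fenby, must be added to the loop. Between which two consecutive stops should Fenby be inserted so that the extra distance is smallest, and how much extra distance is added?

Minimum extra distance: 1, inserting Fenby between Sutton and Knoll.

Insertion cost between consecutive stops i–j is d(i,Fenby) + d(Fenby,j) − d(i,j):
  between Hollow and Alder: 8 + 24 − 22 = 10
  between Alder and Grove: 24 + 20 − 14 = 30
  between Grove and Sutton: 20 + 5 − 22 = 3
  between Sutton and Knoll: 5 + 15 − 19 = 1
  between Knoll and Fern: 15 + 21 − 23 = 13
  between Fern and Hollow: 21 + 8 − 19 = 10
Cheapest insertion is between Sutton and Knoll, adding 1.
New total = 119 + 1 = 120.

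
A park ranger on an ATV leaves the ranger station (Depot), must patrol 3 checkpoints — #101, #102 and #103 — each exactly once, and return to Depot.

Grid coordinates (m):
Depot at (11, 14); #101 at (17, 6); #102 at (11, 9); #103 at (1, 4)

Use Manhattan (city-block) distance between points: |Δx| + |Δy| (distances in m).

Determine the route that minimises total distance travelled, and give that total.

Depot→#101→#102→#103→Depot: 14+9+15+20 = 58
Depot→#101→#103→#102→Depot: 14+18+15+5 = 52
Depot→#102→#101→#103→Depot: 5+9+18+20 = 52
The minimum is 52.
One optimal route: Depot → #101 → #103 → #102 → Depot (or its reverse).

Shortest round trip = 52 m.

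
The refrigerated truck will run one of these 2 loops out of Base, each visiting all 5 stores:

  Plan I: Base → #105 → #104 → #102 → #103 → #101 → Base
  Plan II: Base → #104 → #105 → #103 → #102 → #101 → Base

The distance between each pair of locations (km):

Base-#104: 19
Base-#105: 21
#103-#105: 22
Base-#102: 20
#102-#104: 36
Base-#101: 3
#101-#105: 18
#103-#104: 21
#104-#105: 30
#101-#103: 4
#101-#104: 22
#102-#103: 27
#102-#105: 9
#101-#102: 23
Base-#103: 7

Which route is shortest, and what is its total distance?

Plan I: 21 + 30 + 36 + 27 + 4 + 3 = 121
Plan II: 19 + 30 + 22 + 27 + 23 + 3 = 124

Shortest is Plan I, total 121 km.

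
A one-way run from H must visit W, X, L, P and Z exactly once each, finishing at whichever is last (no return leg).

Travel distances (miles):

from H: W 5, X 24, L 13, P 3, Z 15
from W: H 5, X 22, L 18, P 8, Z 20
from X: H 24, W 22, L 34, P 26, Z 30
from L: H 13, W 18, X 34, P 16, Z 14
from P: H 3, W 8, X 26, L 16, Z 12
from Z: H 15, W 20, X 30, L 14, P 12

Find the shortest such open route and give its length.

There are 5! = 120 possible orderings.
H→W→X→L→P→Z: 5+22+34+16+12 = 89
H→W→X→L→Z→P: 5+22+34+14+12 = 87
H→W→X→P→L→Z: 5+22+26+16+14 = 83
H→W→X→P→Z→L: 5+22+26+12+14 = 79
H→W→X→Z→L→P: 5+22+30+14+16 = 87
H→W→X→Z→P→L: 5+22+30+12+16 = 85
H→W→L→X→P→Z: 5+18+34+26+12 = 95
H→W→L→X→Z→P: 5+18+34+30+12 = 99
H→W→L→P→X→Z: 5+18+16+26+30 = 95
H→W→L→P→Z→X: 5+18+16+12+30 = 81
H→W→L→Z→X→P: 5+18+14+30+26 = 93
H→W→L→Z→P→X: 5+18+14+12+26 = 75
H→W→P→X→L→Z: 5+8+26+34+14 = 87
H→W→P→X→Z→L: 5+8+26+30+14 = 83
… (106 more)
H→L→Z→P→W→X: 13+14+12+8+22 = 69  ← best
The minimum is 69.
One shortest path: H → L → Z → P → W → X.

Shortest open route: 69 miles.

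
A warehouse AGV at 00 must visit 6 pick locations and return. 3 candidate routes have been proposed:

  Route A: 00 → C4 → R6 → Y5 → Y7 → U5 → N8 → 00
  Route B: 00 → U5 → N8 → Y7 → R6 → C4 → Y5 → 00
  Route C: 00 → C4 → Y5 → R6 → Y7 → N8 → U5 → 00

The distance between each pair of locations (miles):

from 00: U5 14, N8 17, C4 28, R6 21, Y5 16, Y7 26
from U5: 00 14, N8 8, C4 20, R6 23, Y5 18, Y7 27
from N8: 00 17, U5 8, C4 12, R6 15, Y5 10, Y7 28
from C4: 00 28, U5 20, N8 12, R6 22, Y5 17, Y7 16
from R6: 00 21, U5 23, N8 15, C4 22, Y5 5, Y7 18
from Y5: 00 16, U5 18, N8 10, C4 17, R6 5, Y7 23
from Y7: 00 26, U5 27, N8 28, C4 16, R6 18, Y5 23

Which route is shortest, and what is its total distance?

Shortest is Route C, total 118 miles.

Route A: 28 + 22 + 5 + 23 + 27 + 8 + 17 = 130
Route B: 14 + 8 + 28 + 18 + 22 + 17 + 16 = 123
Route C: 28 + 17 + 5 + 18 + 28 + 8 + 14 = 118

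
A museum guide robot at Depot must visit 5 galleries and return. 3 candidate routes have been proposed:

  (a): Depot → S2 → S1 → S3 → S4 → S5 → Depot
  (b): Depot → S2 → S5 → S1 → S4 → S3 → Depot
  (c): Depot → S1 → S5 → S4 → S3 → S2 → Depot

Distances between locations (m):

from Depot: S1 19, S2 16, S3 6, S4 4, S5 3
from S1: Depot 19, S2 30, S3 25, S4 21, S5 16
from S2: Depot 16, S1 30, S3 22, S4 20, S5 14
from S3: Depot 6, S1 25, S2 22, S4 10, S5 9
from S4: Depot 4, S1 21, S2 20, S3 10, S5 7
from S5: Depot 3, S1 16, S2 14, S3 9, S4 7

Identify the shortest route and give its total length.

Shortest is (b), total 83 m.

(a): 16 + 30 + 25 + 10 + 7 + 3 = 91
(b): 16 + 14 + 16 + 21 + 10 + 6 = 83
(c): 19 + 16 + 7 + 10 + 22 + 16 = 90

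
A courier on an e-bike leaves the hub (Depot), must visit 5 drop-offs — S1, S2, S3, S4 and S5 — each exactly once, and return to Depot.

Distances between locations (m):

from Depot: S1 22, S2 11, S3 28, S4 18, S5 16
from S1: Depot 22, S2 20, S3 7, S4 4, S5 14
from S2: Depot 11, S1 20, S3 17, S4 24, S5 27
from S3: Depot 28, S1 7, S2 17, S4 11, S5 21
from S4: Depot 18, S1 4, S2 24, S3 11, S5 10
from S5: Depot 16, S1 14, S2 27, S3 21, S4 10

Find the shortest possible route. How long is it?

Depot - S1 - S2 - S3 - S4 - S5 - Depot: 22+20+17+11+10+16 = 96
Depot - S1 - S2 - S3 - S5 - S4 - Depot: 22+20+17+21+10+18 = 108
Depot - S1 - S2 - S4 - S3 - S5 - Depot: 22+20+24+11+21+16 = 114
Depot - S1 - S2 - S4 - S5 - S3 - Depot: 22+20+24+10+21+28 = 125
Depot - S1 - S2 - S5 - S3 - S4 - Depot: 22+20+27+21+11+18 = 119
Depot - S1 - S2 - S5 - S4 - S3 - Depot: 22+20+27+10+11+28 = 118
Depot - S1 - S3 - S2 - S4 - S5 - Depot: 22+7+17+24+10+16 = 96
Depot - S1 - S3 - S2 - S5 - S4 - Depot: 22+7+17+27+10+18 = 101
Depot - S1 - S3 - S4 - S2 - S5 - Depot: 22+7+11+24+27+16 = 107
Depot - S1 - S3 - S4 - S5 - S2 - Depot: 22+7+11+10+27+11 = 88
Depot - S1 - S3 - S5 - S2 - S4 - Depot: 22+7+21+27+24+18 = 119
Depot - S1 - S3 - S5 - S4 - S2 - Depot: 22+7+21+10+24+11 = 95
Depot - S1 - S4 - S2 - S3 - S5 - Depot: 22+4+24+17+21+16 = 104
Depot - S1 - S4 - S2 - S5 - S3 - Depot: 22+4+24+27+21+28 = 126
… (46 more)
Depot - S2 - S3 - S1 - S4 - S5 - Depot: 11+17+7+4+10+16 = 65  ← best
The minimum is 65.
One optimal route: Depot → S2 → S3 → S1 → S4 → S5 → Depot (or its reverse).

Minimum total distance: 65 m.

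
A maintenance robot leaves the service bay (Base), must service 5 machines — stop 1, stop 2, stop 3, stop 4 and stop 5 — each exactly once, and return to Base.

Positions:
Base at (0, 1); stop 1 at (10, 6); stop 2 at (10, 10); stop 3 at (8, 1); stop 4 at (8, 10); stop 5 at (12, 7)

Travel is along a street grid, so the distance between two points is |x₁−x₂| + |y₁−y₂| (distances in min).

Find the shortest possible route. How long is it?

There are 60 distinct closed tours to check (reversals are equivalent).
Base-stop 1-stop 2-stop 3-stop 4-stop 5-Base: 15+4+11+9+7+18 = 64
Base-stop 1-stop 2-stop 3-stop 5-stop 4-Base: 15+4+11+10+7+17 = 64
Base-stop 1-stop 2-stop 4-stop 3-stop 5-Base: 15+4+2+9+10+18 = 58
Base-stop 1-stop 2-stop 4-stop 5-stop 3-Base: 15+4+2+7+10+8 = 46
Base-stop 1-stop 2-stop 5-stop 3-stop 4-Base: 15+4+5+10+9+17 = 60
Base-stop 1-stop 2-stop 5-stop 4-stop 3-Base: 15+4+5+7+9+8 = 48
Base-stop 1-stop 3-stop 2-stop 4-stop 5-Base: 15+7+11+2+7+18 = 60
Base-stop 1-stop 3-stop 2-stop 5-stop 4-Base: 15+7+11+5+7+17 = 62
Base-stop 1-stop 3-stop 4-stop 2-stop 5-Base: 15+7+9+2+5+18 = 56
Base-stop 1-stop 3-stop 4-stop 5-stop 2-Base: 15+7+9+7+5+19 = 62
Base-stop 1-stop 3-stop 5-stop 2-stop 4-Base: 15+7+10+5+2+17 = 56
Base-stop 1-stop 3-stop 5-stop 4-stop 2-Base: 15+7+10+7+2+19 = 60
Base-stop 1-stop 4-stop 2-stop 3-stop 5-Base: 15+6+2+11+10+18 = 62
Base-stop 1-stop 4-stop 2-stop 5-stop 3-Base: 15+6+2+5+10+8 = 46
… (46 more)
Base-stop 1-stop 5-stop 2-stop 4-stop 3-Base: 15+3+5+2+9+8 = 42  ← best
The minimum is 42.
One optimal route: Base → stop 1 → stop 5 → stop 2 → stop 4 → stop 3 → Base (or its reverse).

Shortest round trip = 42 min.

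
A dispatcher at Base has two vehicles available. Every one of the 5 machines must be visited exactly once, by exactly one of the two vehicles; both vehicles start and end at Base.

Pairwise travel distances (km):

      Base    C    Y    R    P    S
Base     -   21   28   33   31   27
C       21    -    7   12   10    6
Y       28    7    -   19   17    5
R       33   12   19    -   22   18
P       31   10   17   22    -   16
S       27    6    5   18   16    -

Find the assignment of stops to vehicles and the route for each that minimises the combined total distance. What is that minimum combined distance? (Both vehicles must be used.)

Try each way of splitting the stops between the two vehicles (each non-empty) and, for each split, find the best tour for each vehicle:
  {C} + {Y, R, P, S}: 42 + 104 = 146
  {Y} + {C, R, P, S}: 56 + 98 = 154
  {C, Y} + {R, P, S}: 56 + 98 = 154
  {R} + {C, Y, P, S}: 66 + 80 = 146
  {C, R} + {Y, P, S}: 66 + 80 = 146
  {Y, R} + {C, P, S}: 80 + 74 = 154
  … (15 splits in total)
Best: vehicle 1 Base → C → Base = 42; vehicle 2 Base → Y → S → R → P → Base = 104; combined 146.

146 km — the smallest possible combined total.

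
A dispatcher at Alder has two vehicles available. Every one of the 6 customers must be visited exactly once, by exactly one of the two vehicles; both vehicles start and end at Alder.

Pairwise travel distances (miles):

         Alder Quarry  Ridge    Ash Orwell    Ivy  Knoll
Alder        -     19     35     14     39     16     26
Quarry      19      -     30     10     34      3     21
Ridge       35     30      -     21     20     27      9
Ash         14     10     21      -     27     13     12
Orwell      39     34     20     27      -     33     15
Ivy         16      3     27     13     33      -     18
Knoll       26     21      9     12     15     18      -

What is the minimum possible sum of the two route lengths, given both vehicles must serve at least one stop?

Check every non-empty split of the stops between the two vehicles; for each half take its own optimal tour:
  {Quarry} + {Ridge, Ash, Orwell, Ivy, Knoll}: 38 + 104 = 142
  {Ridge} + {Quarry, Ash, Orwell, Ivy, Knoll}: 70 + 94 = 164
  {Quarry, Ridge} + {Ash, Orwell, Ivy, Knoll}: 84 + 90 = 174
  {Ash} + {Quarry, Ridge, Orwell, Ivy, Knoll}: 28 + 108 = 136
  {Quarry, Ash} + {Ridge, Orwell, Ivy, Knoll}: 43 + 102 = 145
  {Ridge, Ash} + {Quarry, Orwell, Ivy, Knoll}: 70 + 94 = 164
  … (31 splits in total)
  {Quarry, Ivy} + {Ridge, Ash, Orwell, Knoll}: 38 + 94 = 132  ← best
Best: vehicle 1 Alder → Quarry → Ivy → Alder = 38; vehicle 2 Alder → Ash → Knoll → Ridge → Orwell → Alder = 94; combined 132.

132 miles — the smallest possible combined total.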